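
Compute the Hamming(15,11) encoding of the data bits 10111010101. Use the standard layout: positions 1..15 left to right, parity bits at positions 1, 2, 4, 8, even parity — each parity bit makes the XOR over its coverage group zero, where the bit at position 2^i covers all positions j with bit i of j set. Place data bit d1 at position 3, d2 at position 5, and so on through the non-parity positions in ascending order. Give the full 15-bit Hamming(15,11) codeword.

Place data bits at non-power-of-two positions: b3=1, b5=0, b6=1, b7=1, b9=1, b10=0, b11=1, b12=0, b13=1, b14=0, b15=1.
p1 = XOR of data positions {3,5,7,9,11,13,15} = 1⊕0⊕1⊕1⊕1⊕1⊕1 = 0
p2 = XOR of data positions {3,6,7,10,11,14,15} = 1⊕1⊕1⊕0⊕1⊕0⊕1 = 1
p4 = XOR of data positions {5,6,7,12,13,14,15} = 0⊕1⊕1⊕0⊕1⊕0⊕1 = 0
p8 = XOR of data positions {9,10,11,12,13,14,15} = 1⊕0⊕1⊕0⊕1⊕0⊕1 = 0
Codeword b1..b15 = 011001101010101

011001101010101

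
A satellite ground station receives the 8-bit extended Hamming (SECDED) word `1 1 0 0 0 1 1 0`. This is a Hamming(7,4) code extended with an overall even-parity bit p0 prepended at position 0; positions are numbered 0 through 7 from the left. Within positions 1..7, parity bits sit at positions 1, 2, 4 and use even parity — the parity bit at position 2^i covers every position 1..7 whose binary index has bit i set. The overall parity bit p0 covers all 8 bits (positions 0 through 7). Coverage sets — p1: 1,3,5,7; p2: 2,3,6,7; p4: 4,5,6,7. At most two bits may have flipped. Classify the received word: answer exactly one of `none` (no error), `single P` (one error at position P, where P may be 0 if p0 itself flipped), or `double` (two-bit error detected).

s1: b1⊕b3⊕b5⊕b7 = 1⊕0⊕1⊕0 = 0
s2: b2⊕b3⊕b6⊕b7 = 0⊕0⊕1⊕0 = 1
s4: b4⊕b5⊕b6⊕b7 = 0⊕1⊕1⊕0 = 0
Syndrome (s4...s1) = 010 → position 2.
Overall parity (XOR of all 8 bits, including p0): 1⊕1⊕0⊕0⊕0⊕1⊕1⊕0 = 0
Overall=0, syndrome position=2 → double-bit error detected (uncorrectable).

double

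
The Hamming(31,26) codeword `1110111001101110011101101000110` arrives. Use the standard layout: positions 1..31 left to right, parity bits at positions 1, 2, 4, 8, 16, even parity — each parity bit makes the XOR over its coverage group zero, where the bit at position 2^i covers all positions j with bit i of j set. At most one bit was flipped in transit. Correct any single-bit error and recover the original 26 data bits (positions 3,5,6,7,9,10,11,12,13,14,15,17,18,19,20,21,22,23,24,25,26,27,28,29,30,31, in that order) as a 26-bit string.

11100110111011101101000110

s1: b1⊕b3⊕b5⊕b7⊕b9⊕b11⊕b13⊕b15⊕b17⊕b19⊕b21⊕b23⊕b25⊕b27⊕b29⊕b31 = 1⊕1⊕1⊕1⊕0⊕1⊕1⊕1⊕0⊕1⊕0⊕1⊕1⊕0⊕1⊕0 = 1
s2: b2⊕b3⊕b6⊕b7⊕b10⊕b11⊕b14⊕b15⊕b18⊕b19⊕b22⊕b23⊕b26⊕b27⊕b30⊕b31 = 1⊕1⊕1⊕1⊕1⊕1⊕1⊕1⊕1⊕1⊕1⊕1⊕0⊕0⊕1⊕0 = 1
s4: b4⊕b5⊕b6⊕b7⊕b12⊕b13⊕b14⊕b15⊕b20⊕b21⊕b22⊕b23⊕b28⊕b29⊕b30⊕b31 = 0⊕1⊕1⊕1⊕0⊕1⊕1⊕1⊕1⊕0⊕1⊕1⊕0⊕1⊕1⊕0 = 1
s8: b8⊕b9⊕b10⊕b11⊕b12⊕b13⊕b14⊕b15⊕b24⊕b25⊕b26⊕b27⊕b28⊕b29⊕b30⊕b31 = 0⊕0⊕1⊕1⊕0⊕1⊕1⊕1⊕0⊕1⊕0⊕0⊕0⊕1⊕1⊕0 = 0
s16: b16⊕b17⊕b18⊕b19⊕b20⊕b21⊕b22⊕b23⊕b24⊕b25⊕b26⊕b27⊕b28⊕b29⊕b30⊕b31 = 0⊕0⊕1⊕1⊕1⊕0⊕1⊕1⊕0⊕1⊕0⊕0⊕0⊕1⊕1⊕0 = 0
Syndrome (s16...s1) = 00111 → position 7.
Flip bit 7: corrected codeword = 1110110001101110011101101000110
Data bits at positions 3,5,6,7,9,10,11,12,13,14,15,17,18,19,20,21,22,23,24,25,26,27,28,29,30,31: 11100110111011101101000110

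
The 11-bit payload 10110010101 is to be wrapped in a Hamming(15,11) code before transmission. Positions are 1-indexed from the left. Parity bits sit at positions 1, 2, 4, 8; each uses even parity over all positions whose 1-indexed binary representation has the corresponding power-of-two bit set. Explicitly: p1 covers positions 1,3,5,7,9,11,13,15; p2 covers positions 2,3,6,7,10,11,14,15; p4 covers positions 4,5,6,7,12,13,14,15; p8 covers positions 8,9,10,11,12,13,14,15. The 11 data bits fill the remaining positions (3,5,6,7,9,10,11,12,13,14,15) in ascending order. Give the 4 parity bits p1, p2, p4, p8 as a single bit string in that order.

Place data bits at non-power-of-two positions: b3=1, b5=0, b6=1, b7=1, b9=0, b10=0, b11=1, b12=0, b13=1, b14=0, b15=1.
p1 = XOR of data positions {3,5,7,9,11,13,15} = 1⊕0⊕1⊕0⊕1⊕1⊕1 = 1
p2 = XOR of data positions {3,6,7,10,11,14,15} = 1⊕1⊕1⊕0⊕1⊕0⊕1 = 1
p4 = XOR of data positions {5,6,7,12,13,14,15} = 0⊕1⊕1⊕0⊕1⊕0⊕1 = 0
p8 = XOR of data positions {9,10,11,12,13,14,15} = 0⊕0⊕1⊕0⊕1⊕0⊕1 = 1
Parity bits p1,p2,p4,p8 = 1101

1101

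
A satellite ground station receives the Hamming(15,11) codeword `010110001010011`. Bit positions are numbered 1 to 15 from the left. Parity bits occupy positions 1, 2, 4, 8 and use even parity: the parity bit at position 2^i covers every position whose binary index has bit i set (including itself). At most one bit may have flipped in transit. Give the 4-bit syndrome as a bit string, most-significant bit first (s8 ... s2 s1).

0000

s1: b1⊕b3⊕b5⊕b7⊕b9⊕b11⊕b13⊕b15 = 0⊕0⊕1⊕0⊕1⊕1⊕0⊕1 = 0
s2: b2⊕b3⊕b6⊕b7⊕b10⊕b11⊕b14⊕b15 = 1⊕0⊕0⊕0⊕0⊕1⊕1⊕1 = 0
s4: b4⊕b5⊕b6⊕b7⊕b12⊕b13⊕b14⊕b15 = 1⊕1⊕0⊕0⊕0⊕0⊕1⊕1 = 0
s8: b8⊕b9⊕b10⊕b11⊕b12⊕b13⊕b14⊕b15 = 0⊕1⊕0⊕1⊕0⊕0⊕1⊕1 = 0
Syndrome (s8...s1) = 0000 → position 0 (no error).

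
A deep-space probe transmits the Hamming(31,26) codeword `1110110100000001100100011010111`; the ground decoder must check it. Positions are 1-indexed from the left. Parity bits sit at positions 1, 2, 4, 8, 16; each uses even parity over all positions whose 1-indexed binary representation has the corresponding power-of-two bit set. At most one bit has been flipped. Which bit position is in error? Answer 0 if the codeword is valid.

s1: b1⊕b3⊕b5⊕b7⊕b9⊕b11⊕b13⊕b15⊕b17⊕b19⊕b21⊕b23⊕b25⊕b27⊕b29⊕b31 = 1⊕1⊕1⊕0⊕0⊕0⊕0⊕0⊕1⊕0⊕0⊕0⊕1⊕1⊕1⊕1 = 0
s2: b2⊕b3⊕b6⊕b7⊕b10⊕b11⊕b14⊕b15⊕b18⊕b19⊕b22⊕b23⊕b26⊕b27⊕b30⊕b31 = 1⊕1⊕1⊕0⊕0⊕0⊕0⊕0⊕0⊕0⊕0⊕0⊕0⊕1⊕1⊕1 = 0
s4: b4⊕b5⊕b6⊕b7⊕b12⊕b13⊕b14⊕b15⊕b20⊕b21⊕b22⊕b23⊕b28⊕b29⊕b30⊕b31 = 0⊕1⊕1⊕0⊕0⊕0⊕0⊕0⊕1⊕0⊕0⊕0⊕0⊕1⊕1⊕1 = 0
s8: b8⊕b9⊕b10⊕b11⊕b12⊕b13⊕b14⊕b15⊕b24⊕b25⊕b26⊕b27⊕b28⊕b29⊕b30⊕b31 = 1⊕0⊕0⊕0⊕0⊕0⊕0⊕0⊕1⊕1⊕0⊕1⊕0⊕1⊕1⊕1 = 1
s16: b16⊕b17⊕b18⊕b19⊕b20⊕b21⊕b22⊕b23⊕b24⊕b25⊕b26⊕b27⊕b28⊕b29⊕b30⊕b31 = 1⊕1⊕0⊕0⊕1⊕0⊕0⊕0⊕1⊕1⊕0⊕1⊕0⊕1⊕1⊕1 = 1
Syndrome (s16...s1) = 11000 → position 24.

24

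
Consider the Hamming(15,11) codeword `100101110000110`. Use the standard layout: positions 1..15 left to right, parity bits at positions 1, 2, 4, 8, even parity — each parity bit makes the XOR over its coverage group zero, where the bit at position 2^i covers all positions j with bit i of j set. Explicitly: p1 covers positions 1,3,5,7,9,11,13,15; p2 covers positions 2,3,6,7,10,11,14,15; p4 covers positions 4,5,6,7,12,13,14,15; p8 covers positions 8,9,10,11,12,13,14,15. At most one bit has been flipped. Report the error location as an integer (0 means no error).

s1: b1⊕b3⊕b5⊕b7⊕b9⊕b11⊕b13⊕b15 = 1⊕0⊕0⊕1⊕0⊕0⊕1⊕0 = 1
s2: b2⊕b3⊕b6⊕b7⊕b10⊕b11⊕b14⊕b15 = 0⊕0⊕1⊕1⊕0⊕0⊕1⊕0 = 1
s4: b4⊕b5⊕b6⊕b7⊕b12⊕b13⊕b14⊕b15 = 1⊕0⊕1⊕1⊕0⊕1⊕1⊕0 = 1
s8: b8⊕b9⊕b10⊕b11⊕b12⊕b13⊕b14⊕b15 = 1⊕0⊕0⊕0⊕0⊕1⊕1⊕0 = 1
Syndrome (s8...s1) = 1111 → position 15.

15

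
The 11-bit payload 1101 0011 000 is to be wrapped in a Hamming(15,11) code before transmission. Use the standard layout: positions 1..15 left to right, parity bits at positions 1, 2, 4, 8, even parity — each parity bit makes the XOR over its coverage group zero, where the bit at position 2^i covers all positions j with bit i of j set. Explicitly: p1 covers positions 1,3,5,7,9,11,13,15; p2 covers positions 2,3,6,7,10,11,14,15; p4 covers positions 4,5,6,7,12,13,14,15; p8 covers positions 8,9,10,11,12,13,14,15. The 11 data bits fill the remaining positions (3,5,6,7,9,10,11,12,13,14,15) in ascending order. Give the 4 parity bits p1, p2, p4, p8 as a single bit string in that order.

0110

Place data bits at non-power-of-two positions: b3=1, b5=1, b6=0, b7=1, b9=0, b10=0, b11=1, b12=1, b13=0, b14=0, b15=0.
p1 = XOR of data positions {3,5,7,9,11,13,15} = 1⊕1⊕1⊕0⊕1⊕0⊕0 = 0
p2 = XOR of data positions {3,6,7,10,11,14,15} = 1⊕0⊕1⊕0⊕1⊕0⊕0 = 1
p4 = XOR of data positions {5,6,7,12,13,14,15} = 1⊕0⊕1⊕1⊕0⊕0⊕0 = 1
p8 = XOR of data positions {9,10,11,12,13,14,15} = 0⊕0⊕1⊕1⊕0⊕0⊕0 = 0
Parity bits p1,p2,p4,p8 = 0110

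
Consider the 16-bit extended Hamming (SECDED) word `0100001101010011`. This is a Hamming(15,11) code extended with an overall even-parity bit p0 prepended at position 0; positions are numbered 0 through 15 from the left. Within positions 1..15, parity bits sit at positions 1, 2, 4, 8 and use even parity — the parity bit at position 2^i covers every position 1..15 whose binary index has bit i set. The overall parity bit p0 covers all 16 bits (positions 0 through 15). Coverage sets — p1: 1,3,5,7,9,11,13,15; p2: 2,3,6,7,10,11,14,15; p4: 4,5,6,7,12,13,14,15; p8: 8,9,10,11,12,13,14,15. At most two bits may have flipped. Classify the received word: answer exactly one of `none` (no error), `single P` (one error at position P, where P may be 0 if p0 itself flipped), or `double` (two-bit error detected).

single 3

s1: b1⊕b3⊕b5⊕b7⊕b9⊕b11⊕b13⊕b15 = 1⊕0⊕0⊕1⊕1⊕1⊕0⊕1 = 1
s2: b2⊕b3⊕b6⊕b7⊕b10⊕b11⊕b14⊕b15 = 0⊕0⊕1⊕1⊕0⊕1⊕1⊕1 = 1
s4: b4⊕b5⊕b6⊕b7⊕b12⊕b13⊕b14⊕b15 = 0⊕0⊕1⊕1⊕0⊕0⊕1⊕1 = 0
s8: b8⊕b9⊕b10⊕b11⊕b12⊕b13⊕b14⊕b15 = 0⊕1⊕0⊕1⊕0⊕0⊕1⊕1 = 0
Syndrome (s8...s1) = 0011 → position 3.
Overall parity (XOR of all 16 bits, including p0): 0⊕1⊕0⊕0⊕0⊕0⊕1⊕1⊕0⊕1⊕0⊕1⊕0⊕0⊕1⊕1 = 1
Overall=1, syndrome position=3 → single-bit error at position 3.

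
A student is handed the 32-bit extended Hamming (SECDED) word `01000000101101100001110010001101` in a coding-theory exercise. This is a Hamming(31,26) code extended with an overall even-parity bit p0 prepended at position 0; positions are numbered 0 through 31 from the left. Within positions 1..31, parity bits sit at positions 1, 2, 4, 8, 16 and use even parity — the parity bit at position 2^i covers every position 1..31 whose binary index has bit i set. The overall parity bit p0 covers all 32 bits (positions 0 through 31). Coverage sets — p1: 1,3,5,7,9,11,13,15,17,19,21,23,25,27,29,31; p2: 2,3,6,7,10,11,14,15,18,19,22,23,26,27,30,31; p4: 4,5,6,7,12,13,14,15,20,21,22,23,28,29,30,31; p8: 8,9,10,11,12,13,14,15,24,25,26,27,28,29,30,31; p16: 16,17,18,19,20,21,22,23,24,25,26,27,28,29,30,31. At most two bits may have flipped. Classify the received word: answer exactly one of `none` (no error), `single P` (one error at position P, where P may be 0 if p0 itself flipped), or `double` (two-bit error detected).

s1: b1⊕b3⊕b5⊕b7⊕b9⊕b11⊕b13⊕b15⊕b17⊕b19⊕b21⊕b23⊕b25⊕b27⊕b29⊕b31 = 1⊕0⊕0⊕0⊕0⊕1⊕1⊕0⊕0⊕1⊕1⊕0⊕0⊕0⊕1⊕1 = 1
s2: b2⊕b3⊕b6⊕b7⊕b10⊕b11⊕b14⊕b15⊕b18⊕b19⊕b22⊕b23⊕b26⊕b27⊕b30⊕b31 = 0⊕0⊕0⊕0⊕1⊕1⊕1⊕0⊕0⊕1⊕0⊕0⊕0⊕0⊕0⊕1 = 1
s4: b4⊕b5⊕b6⊕b7⊕b12⊕b13⊕b14⊕b15⊕b20⊕b21⊕b22⊕b23⊕b28⊕b29⊕b30⊕b31 = 0⊕0⊕0⊕0⊕0⊕1⊕1⊕0⊕1⊕1⊕0⊕0⊕1⊕1⊕0⊕1 = 1
s8: b8⊕b9⊕b10⊕b11⊕b12⊕b13⊕b14⊕b15⊕b24⊕b25⊕b26⊕b27⊕b28⊕b29⊕b30⊕b31 = 1⊕0⊕1⊕1⊕0⊕1⊕1⊕0⊕1⊕0⊕0⊕0⊕1⊕1⊕0⊕1 = 1
s16: b16⊕b17⊕b18⊕b19⊕b20⊕b21⊕b22⊕b23⊕b24⊕b25⊕b26⊕b27⊕b28⊕b29⊕b30⊕b31 = 0⊕0⊕0⊕1⊕1⊕1⊕0⊕0⊕1⊕0⊕0⊕0⊕1⊕1⊕0⊕1 = 1
Syndrome (s16...s1) = 11111 → position 31.
Overall parity (XOR of all 32 bits, including p0): 0⊕1⊕0⊕0⊕0⊕0⊕0⊕0⊕1⊕0⊕1⊕1⊕0⊕1⊕1⊕0⊕0⊕0⊕0⊕1⊕1⊕1⊕0⊕0⊕1⊕0⊕0⊕0⊕1⊕1⊕0⊕1 = 1
Overall=1, syndrome position=31 → single-bit error at position 31.

single 31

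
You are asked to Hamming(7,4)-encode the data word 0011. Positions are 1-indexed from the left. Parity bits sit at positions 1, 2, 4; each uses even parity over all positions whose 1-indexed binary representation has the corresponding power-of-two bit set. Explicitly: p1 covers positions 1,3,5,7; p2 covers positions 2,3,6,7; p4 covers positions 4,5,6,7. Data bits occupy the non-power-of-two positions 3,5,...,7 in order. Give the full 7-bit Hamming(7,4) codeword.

1000011

Place data bits at non-power-of-two positions: b3=0, b5=0, b6=1, b7=1.
p1 = XOR of data positions {3,5,7} = 0⊕0⊕1 = 1
p2 = XOR of data positions {3,6,7} = 0⊕1⊕1 = 0
p4 = XOR of data positions {5,6,7} = 0⊕1⊕1 = 0
Codeword b1..b7 = 1000011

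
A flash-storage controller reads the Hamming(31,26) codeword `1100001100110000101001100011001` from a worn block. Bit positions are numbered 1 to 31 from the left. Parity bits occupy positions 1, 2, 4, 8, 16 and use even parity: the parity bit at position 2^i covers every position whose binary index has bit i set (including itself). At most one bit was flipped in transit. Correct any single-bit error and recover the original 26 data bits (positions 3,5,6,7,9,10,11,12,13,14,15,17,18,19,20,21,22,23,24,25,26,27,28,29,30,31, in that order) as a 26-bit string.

00010011000101001100011001

s1: b1⊕b3⊕b5⊕b7⊕b9⊕b11⊕b13⊕b15⊕b17⊕b19⊕b21⊕b23⊕b25⊕b27⊕b29⊕b31 = 1⊕0⊕0⊕1⊕0⊕1⊕0⊕0⊕1⊕1⊕0⊕1⊕0⊕1⊕0⊕1 = 0
s2: b2⊕b3⊕b6⊕b7⊕b10⊕b11⊕b14⊕b15⊕b18⊕b19⊕b22⊕b23⊕b26⊕b27⊕b30⊕b31 = 1⊕0⊕0⊕1⊕0⊕1⊕0⊕0⊕0⊕1⊕1⊕1⊕0⊕1⊕0⊕1 = 0
s4: b4⊕b5⊕b6⊕b7⊕b12⊕b13⊕b14⊕b15⊕b20⊕b21⊕b22⊕b23⊕b28⊕b29⊕b30⊕b31 = 0⊕0⊕0⊕1⊕1⊕0⊕0⊕0⊕0⊕0⊕1⊕1⊕1⊕0⊕0⊕1 = 0
s8: b8⊕b9⊕b10⊕b11⊕b12⊕b13⊕b14⊕b15⊕b24⊕b25⊕b26⊕b27⊕b28⊕b29⊕b30⊕b31 = 1⊕0⊕0⊕1⊕1⊕0⊕0⊕0⊕0⊕0⊕0⊕1⊕1⊕0⊕0⊕1 = 0
s16: b16⊕b17⊕b18⊕b19⊕b20⊕b21⊕b22⊕b23⊕b24⊕b25⊕b26⊕b27⊕b28⊕b29⊕b30⊕b31 = 0⊕1⊕0⊕1⊕0⊕0⊕1⊕1⊕0⊕0⊕0⊕1⊕1⊕0⊕0⊕1 = 1
Syndrome (s16...s1) = 10000 → position 16.
Flip bit 16: corrected codeword = 1100001100110001101001100011001
Data bits at positions 3,5,6,7,9,10,11,12,13,14,15,17,18,19,20,21,22,23,24,25,26,27,28,29,30,31: 00010011000101001100011001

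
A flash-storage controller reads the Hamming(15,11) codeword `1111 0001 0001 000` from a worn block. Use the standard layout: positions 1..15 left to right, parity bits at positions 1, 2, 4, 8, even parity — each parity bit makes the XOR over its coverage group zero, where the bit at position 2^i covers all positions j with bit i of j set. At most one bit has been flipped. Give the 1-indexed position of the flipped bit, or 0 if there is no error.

0

s1: b1⊕b3⊕b5⊕b7⊕b9⊕b11⊕b13⊕b15 = 1⊕1⊕0⊕0⊕0⊕0⊕0⊕0 = 0
s2: b2⊕b3⊕b6⊕b7⊕b10⊕b11⊕b14⊕b15 = 1⊕1⊕0⊕0⊕0⊕0⊕0⊕0 = 0
s4: b4⊕b5⊕b6⊕b7⊕b12⊕b13⊕b14⊕b15 = 1⊕0⊕0⊕0⊕1⊕0⊕0⊕0 = 0
s8: b8⊕b9⊕b10⊕b11⊕b12⊕b13⊕b14⊕b15 = 1⊕0⊕0⊕0⊕1⊕0⊕0⊕0 = 0
Syndrome (s8...s1) = 0000 → position 0 (no error).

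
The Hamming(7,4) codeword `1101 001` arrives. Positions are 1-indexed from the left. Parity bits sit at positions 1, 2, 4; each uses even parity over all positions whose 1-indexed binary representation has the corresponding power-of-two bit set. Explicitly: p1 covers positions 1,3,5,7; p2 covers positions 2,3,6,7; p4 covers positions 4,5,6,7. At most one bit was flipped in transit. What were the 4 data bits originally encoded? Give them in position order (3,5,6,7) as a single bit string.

s1: b1⊕b3⊕b5⊕b7 = 1⊕0⊕0⊕1 = 0
s2: b2⊕b3⊕b6⊕b7 = 1⊕0⊕0⊕1 = 0
s4: b4⊕b5⊕b6⊕b7 = 1⊕0⊕0⊕1 = 0
Syndrome (s4...s1) = 000 → position 0 (no error).
No correction needed.
Data bits at positions 3,5,6,7: 0001

0001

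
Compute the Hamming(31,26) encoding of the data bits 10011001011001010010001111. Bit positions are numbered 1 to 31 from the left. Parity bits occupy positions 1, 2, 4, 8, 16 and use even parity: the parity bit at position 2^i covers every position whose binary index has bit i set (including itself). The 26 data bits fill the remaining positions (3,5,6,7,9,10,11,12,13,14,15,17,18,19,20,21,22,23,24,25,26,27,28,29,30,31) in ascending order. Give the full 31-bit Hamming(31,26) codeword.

Place data bits at non-power-of-two positions: b3=1, b5=0, b6=0, b7=1, b9=1, b10=0, b11=0, b12=1, b13=0, b14=1, b15=1, b17=0, b18=0, b19=1, b20=0, b21=1, b22=0, b23=0, b24=1, b25=0, b26=0, b27=0, b28=1, b29=1, b30=1, b31=1.
p1 = XOR of data positions {3,5,7,9,11,13,15,17,19,21,23,25,27,29,31} = 1⊕0⊕1⊕1⊕0⊕0⊕1⊕0⊕1⊕1⊕0⊕0⊕0⊕1⊕1 = 0
p2 = XOR of data positions {3,6,7,10,11,14,15,18,19,22,23,26,27,30,31} = 1⊕0⊕1⊕0⊕0⊕1⊕1⊕0⊕1⊕0⊕0⊕0⊕0⊕1⊕1 = 1
p4 = XOR of data positions {5,6,7,12,13,14,15,20,21,22,23,28,29,30,31} = 0⊕0⊕1⊕1⊕0⊕1⊕1⊕0⊕1⊕0⊕0⊕1⊕1⊕1⊕1 = 1
p8 = XOR of data positions {9,10,11,12,13,14,15,24,25,26,27,28,29,30,31} = 1⊕0⊕0⊕1⊕0⊕1⊕1⊕1⊕0⊕0⊕0⊕1⊕1⊕1⊕1 = 1
p16 = XOR of data positions {17,18,19,20,21,22,23,24,25,26,27,28,29,30,31} = 0⊕0⊕1⊕0⊕1⊕0⊕0⊕1⊕0⊕0⊕0⊕1⊕1⊕1⊕1 = 1
Codeword b1..b31 = 0111001110010111001010010001111

0111001110010111001010010001111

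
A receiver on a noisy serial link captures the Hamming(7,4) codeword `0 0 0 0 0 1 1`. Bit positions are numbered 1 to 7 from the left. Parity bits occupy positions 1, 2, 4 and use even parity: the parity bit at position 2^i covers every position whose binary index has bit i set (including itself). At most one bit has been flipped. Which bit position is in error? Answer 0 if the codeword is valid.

1

s1: b1⊕b3⊕b5⊕b7 = 0⊕0⊕0⊕1 = 1
s2: b2⊕b3⊕b6⊕b7 = 0⊕0⊕1⊕1 = 0
s4: b4⊕b5⊕b6⊕b7 = 0⊕0⊕1⊕1 = 0
Syndrome (s4...s1) = 001 → position 1.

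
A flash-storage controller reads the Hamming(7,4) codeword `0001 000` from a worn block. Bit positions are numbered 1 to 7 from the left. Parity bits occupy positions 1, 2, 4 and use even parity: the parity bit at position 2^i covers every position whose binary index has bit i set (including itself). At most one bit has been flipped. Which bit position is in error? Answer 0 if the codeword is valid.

4

s1: b1⊕b3⊕b5⊕b7 = 0⊕0⊕0⊕0 = 0
s2: b2⊕b3⊕b6⊕b7 = 0⊕0⊕0⊕0 = 0
s4: b4⊕b5⊕b6⊕b7 = 1⊕0⊕0⊕0 = 1
Syndrome (s4...s1) = 100 → position 4.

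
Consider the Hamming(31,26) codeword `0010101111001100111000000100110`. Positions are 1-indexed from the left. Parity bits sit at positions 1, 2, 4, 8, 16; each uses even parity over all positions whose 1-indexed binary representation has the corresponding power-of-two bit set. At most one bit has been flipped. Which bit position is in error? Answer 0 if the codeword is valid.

0

s1: b1⊕b3⊕b5⊕b7⊕b9⊕b11⊕b13⊕b15⊕b17⊕b19⊕b21⊕b23⊕b25⊕b27⊕b29⊕b31 = 0⊕1⊕1⊕1⊕1⊕0⊕1⊕0⊕1⊕1⊕0⊕0⊕0⊕0⊕1⊕0 = 0
s2: b2⊕b3⊕b6⊕b7⊕b10⊕b11⊕b14⊕b15⊕b18⊕b19⊕b22⊕b23⊕b26⊕b27⊕b30⊕b31 = 0⊕1⊕0⊕1⊕1⊕0⊕1⊕0⊕1⊕1⊕0⊕0⊕1⊕0⊕1⊕0 = 0
s4: b4⊕b5⊕b6⊕b7⊕b12⊕b13⊕b14⊕b15⊕b20⊕b21⊕b22⊕b23⊕b28⊕b29⊕b30⊕b31 = 0⊕1⊕0⊕1⊕0⊕1⊕1⊕0⊕0⊕0⊕0⊕0⊕0⊕1⊕1⊕0 = 0
s8: b8⊕b9⊕b10⊕b11⊕b12⊕b13⊕b14⊕b15⊕b24⊕b25⊕b26⊕b27⊕b28⊕b29⊕b30⊕b31 = 1⊕1⊕1⊕0⊕0⊕1⊕1⊕0⊕0⊕0⊕1⊕0⊕0⊕1⊕1⊕0 = 0
s16: b16⊕b17⊕b18⊕b19⊕b20⊕b21⊕b22⊕b23⊕b24⊕b25⊕b26⊕b27⊕b28⊕b29⊕b30⊕b31 = 0⊕1⊕1⊕1⊕0⊕0⊕0⊕0⊕0⊕0⊕1⊕0⊕0⊕1⊕1⊕0 = 0
Syndrome (s16...s1) = 00000 → position 0 (no error).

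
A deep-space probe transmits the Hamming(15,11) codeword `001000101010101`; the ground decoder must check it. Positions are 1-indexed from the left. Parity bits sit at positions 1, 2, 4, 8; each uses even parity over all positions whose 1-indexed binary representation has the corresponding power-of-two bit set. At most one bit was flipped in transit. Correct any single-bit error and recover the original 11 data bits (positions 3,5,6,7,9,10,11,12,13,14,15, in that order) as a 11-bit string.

s1: b1⊕b3⊕b5⊕b7⊕b9⊕b11⊕b13⊕b15 = 0⊕1⊕0⊕1⊕1⊕1⊕1⊕1 = 0
s2: b2⊕b3⊕b6⊕b7⊕b10⊕b11⊕b14⊕b15 = 0⊕1⊕0⊕1⊕0⊕1⊕0⊕1 = 0
s4: b4⊕b5⊕b6⊕b7⊕b12⊕b13⊕b14⊕b15 = 0⊕0⊕0⊕1⊕0⊕1⊕0⊕1 = 1
s8: b8⊕b9⊕b10⊕b11⊕b12⊕b13⊕b14⊕b15 = 0⊕1⊕0⊕1⊕0⊕1⊕0⊕1 = 0
Syndrome (s8...s1) = 0100 → position 4.
Flip bit 4: corrected codeword = 001100101010101
Data bits at positions 3,5,6,7,9,10,11,12,13,14,15: 10011010101

10011010101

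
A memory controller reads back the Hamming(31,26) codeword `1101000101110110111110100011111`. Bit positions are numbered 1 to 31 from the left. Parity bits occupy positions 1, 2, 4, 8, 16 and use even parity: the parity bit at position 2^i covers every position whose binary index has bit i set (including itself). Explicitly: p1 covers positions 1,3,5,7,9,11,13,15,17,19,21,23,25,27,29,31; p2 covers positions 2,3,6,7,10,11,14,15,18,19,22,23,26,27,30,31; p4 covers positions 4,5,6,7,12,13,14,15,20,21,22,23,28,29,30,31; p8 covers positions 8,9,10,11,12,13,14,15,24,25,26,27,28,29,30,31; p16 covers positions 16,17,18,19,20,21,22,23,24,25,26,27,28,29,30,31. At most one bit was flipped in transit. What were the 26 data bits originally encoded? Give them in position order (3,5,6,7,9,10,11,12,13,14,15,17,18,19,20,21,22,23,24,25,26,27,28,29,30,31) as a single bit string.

00000111011111110100011101

s1: b1⊕b3⊕b5⊕b7⊕b9⊕b11⊕b13⊕b15⊕b17⊕b19⊕b21⊕b23⊕b25⊕b27⊕b29⊕b31 = 1⊕0⊕0⊕0⊕0⊕1⊕0⊕1⊕1⊕1⊕1⊕1⊕0⊕1⊕1⊕1 = 0
s2: b2⊕b3⊕b6⊕b7⊕b10⊕b11⊕b14⊕b15⊕b18⊕b19⊕b22⊕b23⊕b26⊕b27⊕b30⊕b31 = 1⊕0⊕0⊕0⊕1⊕1⊕1⊕1⊕1⊕1⊕0⊕1⊕0⊕1⊕1⊕1 = 1
s4: b4⊕b5⊕b6⊕b7⊕b12⊕b13⊕b14⊕b15⊕b20⊕b21⊕b22⊕b23⊕b28⊕b29⊕b30⊕b31 = 1⊕0⊕0⊕0⊕1⊕0⊕1⊕1⊕1⊕1⊕0⊕1⊕1⊕1⊕1⊕1 = 1
s8: b8⊕b9⊕b10⊕b11⊕b12⊕b13⊕b14⊕b15⊕b24⊕b25⊕b26⊕b27⊕b28⊕b29⊕b30⊕b31 = 1⊕0⊕1⊕1⊕1⊕0⊕1⊕1⊕0⊕0⊕0⊕1⊕1⊕1⊕1⊕1 = 1
s16: b16⊕b17⊕b18⊕b19⊕b20⊕b21⊕b22⊕b23⊕b24⊕b25⊕b26⊕b27⊕b28⊕b29⊕b30⊕b31 = 0⊕1⊕1⊕1⊕1⊕1⊕0⊕1⊕0⊕0⊕0⊕1⊕1⊕1⊕1⊕1 = 1
Syndrome (s16...s1) = 11110 → position 30.
Flip bit 30: corrected codeword = 1101000101110110111110100011101
Data bits at positions 3,5,6,7,9,10,11,12,13,14,15,17,18,19,20,21,22,23,24,25,26,27,28,29,30,31: 00000111011111110100011101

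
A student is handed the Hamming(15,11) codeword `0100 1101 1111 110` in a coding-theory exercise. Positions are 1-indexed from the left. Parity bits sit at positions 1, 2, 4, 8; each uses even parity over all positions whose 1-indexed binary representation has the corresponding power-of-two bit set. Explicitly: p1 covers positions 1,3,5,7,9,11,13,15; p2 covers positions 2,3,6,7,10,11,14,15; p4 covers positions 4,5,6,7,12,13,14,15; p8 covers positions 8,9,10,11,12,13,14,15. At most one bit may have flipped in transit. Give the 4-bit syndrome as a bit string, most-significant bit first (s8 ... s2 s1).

1110

s1: b1⊕b3⊕b5⊕b7⊕b9⊕b11⊕b13⊕b15 = 0⊕0⊕1⊕0⊕1⊕1⊕1⊕0 = 0
s2: b2⊕b3⊕b6⊕b7⊕b10⊕b11⊕b14⊕b15 = 1⊕0⊕1⊕0⊕1⊕1⊕1⊕0 = 1
s4: b4⊕b5⊕b6⊕b7⊕b12⊕b13⊕b14⊕b15 = 0⊕1⊕1⊕0⊕1⊕1⊕1⊕0 = 1
s8: b8⊕b9⊕b10⊕b11⊕b12⊕b13⊕b14⊕b15 = 1⊕1⊕1⊕1⊕1⊕1⊕1⊕0 = 1
Syndrome (s8...s1) = 1110 → position 14.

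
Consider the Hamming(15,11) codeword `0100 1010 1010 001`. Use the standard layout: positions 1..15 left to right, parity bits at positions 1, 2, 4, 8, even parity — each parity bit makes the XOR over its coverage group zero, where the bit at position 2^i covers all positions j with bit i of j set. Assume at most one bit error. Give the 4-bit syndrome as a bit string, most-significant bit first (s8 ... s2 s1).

s1: b1⊕b3⊕b5⊕b7⊕b9⊕b11⊕b13⊕b15 = 0⊕0⊕1⊕1⊕1⊕1⊕0⊕1 = 1
s2: b2⊕b3⊕b6⊕b7⊕b10⊕b11⊕b14⊕b15 = 1⊕0⊕0⊕1⊕0⊕1⊕0⊕1 = 0
s4: b4⊕b5⊕b6⊕b7⊕b12⊕b13⊕b14⊕b15 = 0⊕1⊕0⊕1⊕0⊕0⊕0⊕1 = 1
s8: b8⊕b9⊕b10⊕b11⊕b12⊕b13⊕b14⊕b15 = 0⊕1⊕0⊕1⊕0⊕0⊕0⊕1 = 1
Syndrome (s8...s1) = 1101 → position 13.

1101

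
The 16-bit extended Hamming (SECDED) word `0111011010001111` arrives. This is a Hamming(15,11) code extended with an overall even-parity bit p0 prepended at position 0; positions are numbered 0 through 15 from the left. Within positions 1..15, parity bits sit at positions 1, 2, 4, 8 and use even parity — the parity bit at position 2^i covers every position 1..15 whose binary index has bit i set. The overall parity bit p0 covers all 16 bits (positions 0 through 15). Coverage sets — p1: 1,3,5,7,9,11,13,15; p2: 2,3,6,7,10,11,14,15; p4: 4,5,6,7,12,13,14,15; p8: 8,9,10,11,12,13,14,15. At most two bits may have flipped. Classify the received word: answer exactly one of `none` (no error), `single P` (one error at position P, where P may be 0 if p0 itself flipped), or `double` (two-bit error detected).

double

s1: b1⊕b3⊕b5⊕b7⊕b9⊕b11⊕b13⊕b15 = 1⊕1⊕1⊕0⊕0⊕0⊕1⊕1 = 1
s2: b2⊕b3⊕b6⊕b7⊕b10⊕b11⊕b14⊕b15 = 1⊕1⊕1⊕0⊕0⊕0⊕1⊕1 = 1
s4: b4⊕b5⊕b6⊕b7⊕b12⊕b13⊕b14⊕b15 = 0⊕1⊕1⊕0⊕1⊕1⊕1⊕1 = 0
s8: b8⊕b9⊕b10⊕b11⊕b12⊕b13⊕b14⊕b15 = 1⊕0⊕0⊕0⊕1⊕1⊕1⊕1 = 1
Syndrome (s8...s1) = 1011 → position 11.
Overall parity (XOR of all 16 bits, including p0): 0⊕1⊕1⊕1⊕0⊕1⊕1⊕0⊕1⊕0⊕0⊕0⊕1⊕1⊕1⊕1 = 0
Overall=0, syndrome position=11 → double-bit error detected (uncorrectable).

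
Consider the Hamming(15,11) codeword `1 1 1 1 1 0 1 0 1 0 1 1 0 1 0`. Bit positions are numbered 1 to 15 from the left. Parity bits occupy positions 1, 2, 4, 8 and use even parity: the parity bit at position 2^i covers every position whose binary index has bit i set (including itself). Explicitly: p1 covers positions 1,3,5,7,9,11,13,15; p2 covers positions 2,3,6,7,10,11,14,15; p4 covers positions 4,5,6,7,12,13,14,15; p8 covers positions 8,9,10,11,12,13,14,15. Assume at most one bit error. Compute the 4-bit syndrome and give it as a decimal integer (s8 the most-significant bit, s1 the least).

s1: b1⊕b3⊕b5⊕b7⊕b9⊕b11⊕b13⊕b15 = 1⊕1⊕1⊕1⊕1⊕1⊕0⊕0 = 0
s2: b2⊕b3⊕b6⊕b7⊕b10⊕b11⊕b14⊕b15 = 1⊕1⊕0⊕1⊕0⊕1⊕1⊕0 = 1
s4: b4⊕b5⊕b6⊕b7⊕b12⊕b13⊕b14⊕b15 = 1⊕1⊕0⊕1⊕1⊕0⊕1⊕0 = 1
s8: b8⊕b9⊕b10⊕b11⊕b12⊕b13⊕b14⊕b15 = 0⊕1⊕0⊕1⊕1⊕0⊕1⊕0 = 0
Syndrome (s8...s1) = 0110 → position 6.

6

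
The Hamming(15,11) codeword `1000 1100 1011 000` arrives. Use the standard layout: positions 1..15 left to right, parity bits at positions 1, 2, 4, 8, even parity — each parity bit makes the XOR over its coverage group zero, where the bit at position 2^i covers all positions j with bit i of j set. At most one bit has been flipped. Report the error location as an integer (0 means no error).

s1: b1⊕b3⊕b5⊕b7⊕b9⊕b11⊕b13⊕b15 = 1⊕0⊕1⊕0⊕1⊕1⊕0⊕0 = 0
s2: b2⊕b3⊕b6⊕b7⊕b10⊕b11⊕b14⊕b15 = 0⊕0⊕1⊕0⊕0⊕1⊕0⊕0 = 0
s4: b4⊕b5⊕b6⊕b7⊕b12⊕b13⊕b14⊕b15 = 0⊕1⊕1⊕0⊕1⊕0⊕0⊕0 = 1
s8: b8⊕b9⊕b10⊕b11⊕b12⊕b13⊕b14⊕b15 = 0⊕1⊕0⊕1⊕1⊕0⊕0⊕0 = 1
Syndrome (s8...s1) = 1100 → position 12.

12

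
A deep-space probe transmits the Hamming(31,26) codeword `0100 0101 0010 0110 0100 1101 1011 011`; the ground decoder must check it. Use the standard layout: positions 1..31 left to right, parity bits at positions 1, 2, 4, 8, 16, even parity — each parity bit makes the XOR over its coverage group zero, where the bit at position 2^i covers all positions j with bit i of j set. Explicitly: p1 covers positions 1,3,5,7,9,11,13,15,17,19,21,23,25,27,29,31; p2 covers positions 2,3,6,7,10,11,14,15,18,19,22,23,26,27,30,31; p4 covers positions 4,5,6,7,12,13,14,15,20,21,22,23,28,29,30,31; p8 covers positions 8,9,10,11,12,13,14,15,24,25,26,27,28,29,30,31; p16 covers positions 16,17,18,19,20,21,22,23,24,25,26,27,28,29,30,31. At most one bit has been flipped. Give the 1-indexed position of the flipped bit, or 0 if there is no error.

s1: b1⊕b3⊕b5⊕b7⊕b9⊕b11⊕b13⊕b15⊕b17⊕b19⊕b21⊕b23⊕b25⊕b27⊕b29⊕b31 = 0⊕0⊕0⊕0⊕0⊕1⊕0⊕1⊕0⊕0⊕1⊕0⊕1⊕1⊕0⊕1 = 0
s2: b2⊕b3⊕b6⊕b7⊕b10⊕b11⊕b14⊕b15⊕b18⊕b19⊕b22⊕b23⊕b26⊕b27⊕b30⊕b31 = 1⊕0⊕1⊕0⊕0⊕1⊕1⊕1⊕1⊕0⊕1⊕0⊕0⊕1⊕1⊕1 = 0
s4: b4⊕b5⊕b6⊕b7⊕b12⊕b13⊕b14⊕b15⊕b20⊕b21⊕b22⊕b23⊕b28⊕b29⊕b30⊕b31 = 0⊕0⊕1⊕0⊕0⊕0⊕1⊕1⊕0⊕1⊕1⊕0⊕1⊕0⊕1⊕1 = 0
s8: b8⊕b9⊕b10⊕b11⊕b12⊕b13⊕b14⊕b15⊕b24⊕b25⊕b26⊕b27⊕b28⊕b29⊕b30⊕b31 = 1⊕0⊕0⊕1⊕0⊕0⊕1⊕1⊕1⊕1⊕0⊕1⊕1⊕0⊕1⊕1 = 0
s16: b16⊕b17⊕b18⊕b19⊕b20⊕b21⊕b22⊕b23⊕b24⊕b25⊕b26⊕b27⊕b28⊕b29⊕b30⊕b31 = 0⊕0⊕1⊕0⊕0⊕1⊕1⊕0⊕1⊕1⊕0⊕1⊕1⊕0⊕1⊕1 = 1
Syndrome (s16...s1) = 10000 → position 16.

16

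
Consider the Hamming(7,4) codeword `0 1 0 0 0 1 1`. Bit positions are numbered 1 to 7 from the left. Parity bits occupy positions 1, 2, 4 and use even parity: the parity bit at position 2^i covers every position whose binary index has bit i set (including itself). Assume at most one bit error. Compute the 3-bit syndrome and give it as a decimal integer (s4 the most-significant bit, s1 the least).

3

s1: b1⊕b3⊕b5⊕b7 = 0⊕0⊕0⊕1 = 1
s2: b2⊕b3⊕b6⊕b7 = 1⊕0⊕1⊕1 = 1
s4: b4⊕b5⊕b6⊕b7 = 0⊕0⊕1⊕1 = 0
Syndrome (s4...s1) = 011 → position 3.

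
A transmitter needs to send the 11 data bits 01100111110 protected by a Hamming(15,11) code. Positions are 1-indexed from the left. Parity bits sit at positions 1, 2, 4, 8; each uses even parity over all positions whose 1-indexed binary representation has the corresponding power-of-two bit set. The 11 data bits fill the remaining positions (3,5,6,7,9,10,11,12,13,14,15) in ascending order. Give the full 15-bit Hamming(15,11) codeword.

100111010111110

Place data bits at non-power-of-two positions: b3=0, b5=1, b6=1, b7=0, b9=0, b10=1, b11=1, b12=1, b13=1, b14=1, b15=0.
p1 = XOR of data positions {3,5,7,9,11,13,15} = 0⊕1⊕0⊕0⊕1⊕1⊕0 = 1
p2 = XOR of data positions {3,6,7,10,11,14,15} = 0⊕1⊕0⊕1⊕1⊕1⊕0 = 0
p4 = XOR of data positions {5,6,7,12,13,14,15} = 1⊕1⊕0⊕1⊕1⊕1⊕0 = 1
p8 = XOR of data positions {9,10,11,12,13,14,15} = 0⊕1⊕1⊕1⊕1⊕1⊕0 = 1
Codeword b1..b15 = 100111010111110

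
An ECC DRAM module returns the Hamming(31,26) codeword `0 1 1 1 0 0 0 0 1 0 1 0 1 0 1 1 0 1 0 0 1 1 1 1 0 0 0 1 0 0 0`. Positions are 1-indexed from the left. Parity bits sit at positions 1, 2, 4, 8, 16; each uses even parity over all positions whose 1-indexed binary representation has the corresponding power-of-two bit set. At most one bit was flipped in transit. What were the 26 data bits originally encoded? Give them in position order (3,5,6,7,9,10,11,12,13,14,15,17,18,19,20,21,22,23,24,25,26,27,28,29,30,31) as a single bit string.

s1: b1⊕b3⊕b5⊕b7⊕b9⊕b11⊕b13⊕b15⊕b17⊕b19⊕b21⊕b23⊕b25⊕b27⊕b29⊕b31 = 0⊕1⊕0⊕0⊕1⊕1⊕1⊕1⊕0⊕0⊕1⊕1⊕0⊕0⊕0⊕0 = 1
s2: b2⊕b3⊕b6⊕b7⊕b10⊕b11⊕b14⊕b15⊕b18⊕b19⊕b22⊕b23⊕b26⊕b27⊕b30⊕b31 = 1⊕1⊕0⊕0⊕0⊕1⊕0⊕1⊕1⊕0⊕1⊕1⊕0⊕0⊕0⊕0 = 1
s4: b4⊕b5⊕b6⊕b7⊕b12⊕b13⊕b14⊕b15⊕b20⊕b21⊕b22⊕b23⊕b28⊕b29⊕b30⊕b31 = 1⊕0⊕0⊕0⊕0⊕1⊕0⊕1⊕0⊕1⊕1⊕1⊕1⊕0⊕0⊕0 = 1
s8: b8⊕b9⊕b10⊕b11⊕b12⊕b13⊕b14⊕b15⊕b24⊕b25⊕b26⊕b27⊕b28⊕b29⊕b30⊕b31 = 0⊕1⊕0⊕1⊕0⊕1⊕0⊕1⊕1⊕0⊕0⊕0⊕1⊕0⊕0⊕0 = 0
s16: b16⊕b17⊕b18⊕b19⊕b20⊕b21⊕b22⊕b23⊕b24⊕b25⊕b26⊕b27⊕b28⊕b29⊕b30⊕b31 = 1⊕0⊕1⊕0⊕0⊕1⊕1⊕1⊕1⊕0⊕0⊕0⊕1⊕0⊕0⊕0 = 1
Syndrome (s16...s1) = 10111 → position 23.
Flip bit 23: corrected codeword = 0111000010101011010011010001000
Data bits at positions 3,5,6,7,9,10,11,12,13,14,15,17,18,19,20,21,22,23,24,25,26,27,28,29,30,31: 10001010101010011010001000

10001010101010011010001000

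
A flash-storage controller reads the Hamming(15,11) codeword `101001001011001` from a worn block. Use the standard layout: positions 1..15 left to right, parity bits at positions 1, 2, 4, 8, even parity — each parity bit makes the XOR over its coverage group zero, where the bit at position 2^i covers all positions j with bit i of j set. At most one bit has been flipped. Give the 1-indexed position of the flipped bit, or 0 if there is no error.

5

s1: b1⊕b3⊕b5⊕b7⊕b9⊕b11⊕b13⊕b15 = 1⊕1⊕0⊕0⊕1⊕1⊕0⊕1 = 1
s2: b2⊕b3⊕b6⊕b7⊕b10⊕b11⊕b14⊕b15 = 0⊕1⊕1⊕0⊕0⊕1⊕0⊕1 = 0
s4: b4⊕b5⊕b6⊕b7⊕b12⊕b13⊕b14⊕b15 = 0⊕0⊕1⊕0⊕1⊕0⊕0⊕1 = 1
s8: b8⊕b9⊕b10⊕b11⊕b12⊕b13⊕b14⊕b15 = 0⊕1⊕0⊕1⊕1⊕0⊕0⊕1 = 0
Syndrome (s8...s1) = 0101 → position 5.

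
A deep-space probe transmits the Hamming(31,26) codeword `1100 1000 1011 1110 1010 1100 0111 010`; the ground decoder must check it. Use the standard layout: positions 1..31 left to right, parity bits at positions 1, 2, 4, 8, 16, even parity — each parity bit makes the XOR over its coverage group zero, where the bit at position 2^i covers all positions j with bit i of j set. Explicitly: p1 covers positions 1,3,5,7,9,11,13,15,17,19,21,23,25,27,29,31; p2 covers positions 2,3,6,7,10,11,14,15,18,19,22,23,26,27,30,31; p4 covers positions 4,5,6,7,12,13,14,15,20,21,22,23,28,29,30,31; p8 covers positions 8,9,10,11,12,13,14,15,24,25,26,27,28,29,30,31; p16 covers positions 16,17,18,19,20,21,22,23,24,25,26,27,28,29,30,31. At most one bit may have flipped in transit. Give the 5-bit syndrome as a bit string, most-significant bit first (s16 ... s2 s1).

00110

s1: b1⊕b3⊕b5⊕b7⊕b9⊕b11⊕b13⊕b15⊕b17⊕b19⊕b21⊕b23⊕b25⊕b27⊕b29⊕b31 = 1⊕0⊕1⊕0⊕1⊕1⊕1⊕1⊕1⊕1⊕1⊕0⊕0⊕1⊕0⊕0 = 0
s2: b2⊕b3⊕b6⊕b7⊕b10⊕b11⊕b14⊕b15⊕b18⊕b19⊕b22⊕b23⊕b26⊕b27⊕b30⊕b31 = 1⊕0⊕0⊕0⊕0⊕1⊕1⊕1⊕0⊕1⊕1⊕0⊕1⊕1⊕1⊕0 = 1
s4: b4⊕b5⊕b6⊕b7⊕b12⊕b13⊕b14⊕b15⊕b20⊕b21⊕b22⊕b23⊕b28⊕b29⊕b30⊕b31 = 0⊕1⊕0⊕0⊕1⊕1⊕1⊕1⊕0⊕1⊕1⊕0⊕1⊕0⊕1⊕0 = 1
s8: b8⊕b9⊕b10⊕b11⊕b12⊕b13⊕b14⊕b15⊕b24⊕b25⊕b26⊕b27⊕b28⊕b29⊕b30⊕b31 = 0⊕1⊕0⊕1⊕1⊕1⊕1⊕1⊕0⊕0⊕1⊕1⊕1⊕0⊕1⊕0 = 0
s16: b16⊕b17⊕b18⊕b19⊕b20⊕b21⊕b22⊕b23⊕b24⊕b25⊕b26⊕b27⊕b28⊕b29⊕b30⊕b31 = 0⊕1⊕0⊕1⊕0⊕1⊕1⊕0⊕0⊕0⊕1⊕1⊕1⊕0⊕1⊕0 = 0
Syndrome (s16...s1) = 00110 → position 6.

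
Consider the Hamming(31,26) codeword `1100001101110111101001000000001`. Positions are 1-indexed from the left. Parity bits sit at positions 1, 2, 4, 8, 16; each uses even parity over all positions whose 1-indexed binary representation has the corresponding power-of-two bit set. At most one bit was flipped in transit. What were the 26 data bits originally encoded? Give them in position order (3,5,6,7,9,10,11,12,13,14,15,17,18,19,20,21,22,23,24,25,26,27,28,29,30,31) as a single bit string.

s1: b1⊕b3⊕b5⊕b7⊕b9⊕b11⊕b13⊕b15⊕b17⊕b19⊕b21⊕b23⊕b25⊕b27⊕b29⊕b31 = 1⊕0⊕0⊕1⊕0⊕1⊕0⊕1⊕1⊕1⊕0⊕0⊕0⊕0⊕0⊕1 = 1
s2: b2⊕b3⊕b6⊕b7⊕b10⊕b11⊕b14⊕b15⊕b18⊕b19⊕b22⊕b23⊕b26⊕b27⊕b30⊕b31 = 1⊕0⊕0⊕1⊕1⊕1⊕1⊕1⊕0⊕1⊕1⊕0⊕0⊕0⊕0⊕1 = 1
s4: b4⊕b5⊕b6⊕b7⊕b12⊕b13⊕b14⊕b15⊕b20⊕b21⊕b22⊕b23⊕b28⊕b29⊕b30⊕b31 = 0⊕0⊕0⊕1⊕1⊕0⊕1⊕1⊕0⊕0⊕1⊕0⊕0⊕0⊕0⊕1 = 0
s8: b8⊕b9⊕b10⊕b11⊕b12⊕b13⊕b14⊕b15⊕b24⊕b25⊕b26⊕b27⊕b28⊕b29⊕b30⊕b31 = 1⊕0⊕1⊕1⊕1⊕0⊕1⊕1⊕0⊕0⊕0⊕0⊕0⊕0⊕0⊕1 = 1
s16: b16⊕b17⊕b18⊕b19⊕b20⊕b21⊕b22⊕b23⊕b24⊕b25⊕b26⊕b27⊕b28⊕b29⊕b30⊕b31 = 1⊕1⊕0⊕1⊕0⊕0⊕1⊕0⊕0⊕0⊕0⊕0⊕0⊕0⊕0⊕1 = 1
Syndrome (s16...s1) = 11011 → position 27.
Flip bit 27: corrected codeword = 1100001101110111101001000010001
Data bits at positions 3,5,6,7,9,10,11,12,13,14,15,17,18,19,20,21,22,23,24,25,26,27,28,29,30,31: 00010111011101001000010001

00010111011101001000010001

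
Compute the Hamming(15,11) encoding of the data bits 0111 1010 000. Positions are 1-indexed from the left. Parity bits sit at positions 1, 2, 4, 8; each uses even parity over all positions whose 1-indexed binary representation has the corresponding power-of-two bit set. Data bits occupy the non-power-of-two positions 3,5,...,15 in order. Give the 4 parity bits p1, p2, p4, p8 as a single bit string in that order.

Place data bits at non-power-of-two positions: b3=0, b5=1, b6=1, b7=1, b9=1, b10=0, b11=1, b12=0, b13=0, b14=0, b15=0.
p1 = XOR of data positions {3,5,7,9,11,13,15} = 0⊕1⊕1⊕1⊕1⊕0⊕0 = 0
p2 = XOR of data positions {3,6,7,10,11,14,15} = 0⊕1⊕1⊕0⊕1⊕0⊕0 = 1
p4 = XOR of data positions {5,6,7,12,13,14,15} = 1⊕1⊕1⊕0⊕0⊕0⊕0 = 1
p8 = XOR of data positions {9,10,11,12,13,14,15} = 1⊕0⊕1⊕0⊕0⊕0⊕0 = 0
Parity bits p1,p2,p4,p8 = 0110

0110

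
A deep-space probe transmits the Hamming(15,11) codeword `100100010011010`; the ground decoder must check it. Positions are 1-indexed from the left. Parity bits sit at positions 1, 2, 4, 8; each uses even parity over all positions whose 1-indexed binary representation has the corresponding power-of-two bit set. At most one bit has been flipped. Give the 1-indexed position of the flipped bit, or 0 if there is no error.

4

s1: b1⊕b3⊕b5⊕b7⊕b9⊕b11⊕b13⊕b15 = 1⊕0⊕0⊕0⊕0⊕1⊕0⊕0 = 0
s2: b2⊕b3⊕b6⊕b7⊕b10⊕b11⊕b14⊕b15 = 0⊕0⊕0⊕0⊕0⊕1⊕1⊕0 = 0
s4: b4⊕b5⊕b6⊕b7⊕b12⊕b13⊕b14⊕b15 = 1⊕0⊕0⊕0⊕1⊕0⊕1⊕0 = 1
s8: b8⊕b9⊕b10⊕b11⊕b12⊕b13⊕b14⊕b15 = 1⊕0⊕0⊕1⊕1⊕0⊕1⊕0 = 0
Syndrome (s8...s1) = 0100 → position 4.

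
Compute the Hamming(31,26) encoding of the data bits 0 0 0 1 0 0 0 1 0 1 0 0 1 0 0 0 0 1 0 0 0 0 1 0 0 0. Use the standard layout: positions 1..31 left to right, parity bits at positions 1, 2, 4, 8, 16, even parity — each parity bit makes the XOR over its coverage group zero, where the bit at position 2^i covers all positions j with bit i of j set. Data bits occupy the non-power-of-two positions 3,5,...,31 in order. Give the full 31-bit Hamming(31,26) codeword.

Place data bits at non-power-of-two positions: b3=0, b5=0, b6=0, b7=1, b9=0, b10=0, b11=0, b12=1, b13=0, b14=1, b15=0, b17=0, b18=1, b19=0, b20=0, b21=0, b22=0, b23=1, b24=0, b25=0, b26=0, b27=0, b28=1, b29=0, b30=0, b31=0.
p1 = XOR of data positions {3,5,7,9,11,13,15,17,19,21,23,25,27,29,31} = 0⊕0⊕1⊕0⊕0⊕0⊕0⊕0⊕0⊕0⊕1⊕0⊕0⊕0⊕0 = 0
p2 = XOR of data positions {3,6,7,10,11,14,15,18,19,22,23,26,27,30,31} = 0⊕0⊕1⊕0⊕0⊕1⊕0⊕1⊕0⊕0⊕1⊕0⊕0⊕0⊕0 = 0
p4 = XOR of data positions {5,6,7,12,13,14,15,20,21,22,23,28,29,30,31} = 0⊕0⊕1⊕1⊕0⊕1⊕0⊕0⊕0⊕0⊕1⊕1⊕0⊕0⊕0 = 1
p8 = XOR of data positions {9,10,11,12,13,14,15,24,25,26,27,28,29,30,31} = 0⊕0⊕0⊕1⊕0⊕1⊕0⊕0⊕0⊕0⊕0⊕1⊕0⊕0⊕0 = 1
p16 = XOR of data positions {17,18,19,20,21,22,23,24,25,26,27,28,29,30,31} = 0⊕1⊕0⊕0⊕0⊕0⊕1⊕0⊕0⊕0⊕0⊕1⊕0⊕0⊕0 = 1
Codeword b1..b31 = 0001001100010101010000100001000

0001001100010101010000100001000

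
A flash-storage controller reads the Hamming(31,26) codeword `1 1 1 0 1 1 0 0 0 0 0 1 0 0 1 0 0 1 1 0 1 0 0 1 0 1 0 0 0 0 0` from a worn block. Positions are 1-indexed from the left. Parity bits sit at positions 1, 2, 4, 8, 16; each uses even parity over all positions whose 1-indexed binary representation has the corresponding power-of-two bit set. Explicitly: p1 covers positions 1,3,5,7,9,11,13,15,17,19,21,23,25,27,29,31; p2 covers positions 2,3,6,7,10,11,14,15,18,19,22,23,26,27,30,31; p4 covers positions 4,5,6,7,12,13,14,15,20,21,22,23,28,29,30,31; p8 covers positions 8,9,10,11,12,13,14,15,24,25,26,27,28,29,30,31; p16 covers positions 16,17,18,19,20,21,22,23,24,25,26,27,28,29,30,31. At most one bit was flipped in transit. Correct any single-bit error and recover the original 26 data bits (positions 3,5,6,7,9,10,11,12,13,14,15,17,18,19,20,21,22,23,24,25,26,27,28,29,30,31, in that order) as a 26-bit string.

11100001001011011010100000

s1: b1⊕b3⊕b5⊕b7⊕b9⊕b11⊕b13⊕b15⊕b17⊕b19⊕b21⊕b23⊕b25⊕b27⊕b29⊕b31 = 1⊕1⊕1⊕0⊕0⊕0⊕0⊕1⊕0⊕1⊕1⊕0⊕0⊕0⊕0⊕0 = 0
s2: b2⊕b3⊕b6⊕b7⊕b10⊕b11⊕b14⊕b15⊕b18⊕b19⊕b22⊕b23⊕b26⊕b27⊕b30⊕b31 = 1⊕1⊕1⊕0⊕0⊕0⊕0⊕1⊕1⊕1⊕0⊕0⊕1⊕0⊕0⊕0 = 1
s4: b4⊕b5⊕b6⊕b7⊕b12⊕b13⊕b14⊕b15⊕b20⊕b21⊕b22⊕b23⊕b28⊕b29⊕b30⊕b31 = 0⊕1⊕1⊕0⊕1⊕0⊕0⊕1⊕0⊕1⊕0⊕0⊕0⊕0⊕0⊕0 = 1
s8: b8⊕b9⊕b10⊕b11⊕b12⊕b13⊕b14⊕b15⊕b24⊕b25⊕b26⊕b27⊕b28⊕b29⊕b30⊕b31 = 0⊕0⊕0⊕0⊕1⊕0⊕0⊕1⊕1⊕0⊕1⊕0⊕0⊕0⊕0⊕0 = 0
s16: b16⊕b17⊕b18⊕b19⊕b20⊕b21⊕b22⊕b23⊕b24⊕b25⊕b26⊕b27⊕b28⊕b29⊕b30⊕b31 = 0⊕0⊕1⊕1⊕0⊕1⊕0⊕0⊕1⊕0⊕1⊕0⊕0⊕0⊕0⊕0 = 1
Syndrome (s16...s1) = 10110 → position 22.
Flip bit 22: corrected codeword = 1110110000010010011011010100000
Data bits at positions 3,5,6,7,9,10,11,12,13,14,15,17,18,19,20,21,22,23,24,25,26,27,28,29,30,31: 11100001001011011010100000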